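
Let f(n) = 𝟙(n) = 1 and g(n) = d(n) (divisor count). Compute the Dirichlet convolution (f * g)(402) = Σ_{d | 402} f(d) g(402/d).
(𝟙 * d)(402) = 27

Divisors of 402: [1, 2, 3, 6, 67, 134, 201, 402]. For each d | 402:
  d = 1: 𝟙(1) · d(402/1) = 1 · 8 = 8
  d = 2: 𝟙(2) · d(402/2) = 1 · 4 = 4
  d = 3: 𝟙(3) · d(402/3) = 1 · 4 = 4
  d = 6: 𝟙(6) · d(402/6) = 1 · 2 = 2
  d = 67: 𝟙(67) · d(402/67) = 1 · 4 = 4
  d = 134: 𝟙(134) · d(402/134) = 1 · 2 = 2
  d = 201: 𝟙(201) · d(402/201) = 1 · 2 = 2
  d = 402: 𝟙(402) · d(402/402) = 1 · 1 = 1
Summing: (𝟙 * d)(402) = 8 + 4 + 4 + 2 + 4 + 2 + 2 + 1 = 27.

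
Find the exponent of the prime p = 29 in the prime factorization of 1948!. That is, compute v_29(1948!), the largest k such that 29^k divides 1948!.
v_29(1948!) = 69

Legendre's formula: v_p(n!) = Σ_{k ≥ 1} ⌊n / p^k⌋. For p = 29, n = 1948, the terms are:
  ⌊1948/29^1⌋ = ⌊1948/29⌋ = 67
  ⌊1948/29^2⌋ = ⌊1948/841⌋ = 2
(the next term ⌊1948/29^3⌋ = 0, terminating the sum). Summing: v_29(1948!) = 67 + 2 = 69.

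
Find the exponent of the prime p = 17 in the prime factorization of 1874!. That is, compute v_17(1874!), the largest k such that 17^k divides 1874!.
v_17(1874!) = 116

Legendre's formula: v_p(n!) = Σ_{k ≥ 1} ⌊n / p^k⌋. For p = 17, n = 1874, the terms are:
  ⌊1874/17^1⌋ = ⌊1874/17⌋ = 110
  ⌊1874/17^2⌋ = ⌊1874/289⌋ = 6
(the next term ⌊1874/17^3⌋ = 0, terminating the sum). Summing: v_17(1874!) = 110 + 6 = 116.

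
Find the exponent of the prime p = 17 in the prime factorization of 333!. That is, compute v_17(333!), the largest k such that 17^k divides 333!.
v_17(333!) = 20

Legendre's formula: v_p(n!) = Σ_{k ≥ 1} ⌊n / p^k⌋. For p = 17, n = 333, the terms are:
  ⌊333/17^1⌋ = ⌊333/17⌋ = 19
  ⌊333/17^2⌋ = ⌊333/289⌋ = 1
(the next term ⌊333/17^3⌋ = 0, terminating the sum). Summing: v_17(333!) = 19 + 1 = 20.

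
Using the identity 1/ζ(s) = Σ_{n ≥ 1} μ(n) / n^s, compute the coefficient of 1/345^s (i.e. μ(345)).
μ(345) = -1

Factor n = 345 = 3 · 5 · 23. μ(n) = 0 if any exponent ≥ 2 (not squarefree); otherwise μ(n) = (−1)^{ω(n)} where ω(n) is the number of distinct prime factors. Applying: μ(345) = -1.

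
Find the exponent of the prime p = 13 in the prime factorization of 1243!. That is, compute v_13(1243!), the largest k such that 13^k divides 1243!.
v_13(1243!) = 102

Legendre's formula: v_p(n!) = Σ_{k ≥ 1} ⌊n / p^k⌋. For p = 13, n = 1243, the terms are:
  ⌊1243/13^1⌋ = ⌊1243/13⌋ = 95
  ⌊1243/13^2⌋ = ⌊1243/169⌋ = 7
(the next term ⌊1243/13^3⌋ = 0, terminating the sum). Summing: v_13(1243!) = 95 + 7 = 102.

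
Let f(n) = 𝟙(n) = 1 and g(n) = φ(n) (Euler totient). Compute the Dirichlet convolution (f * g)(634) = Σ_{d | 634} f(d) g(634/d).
(𝟙 * φ)(634) = 634

Divisors of 634: [1, 2, 317, 634]. For each d | 634:
  d = 1: 𝟙(1) · φ(634/1) = 1 · 316 = 316
  d = 2: 𝟙(2) · φ(634/2) = 1 · 316 = 316
  d = 317: 𝟙(317) · φ(634/317) = 1 · 1 = 1
  d = 634: 𝟙(634) · φ(634/634) = 1 · 1 = 1
Summing: (𝟙 * φ)(634) = 316 + 316 + 1 + 1 = 634.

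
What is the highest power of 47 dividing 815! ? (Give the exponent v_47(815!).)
v_47(815!) = 17

Legendre's formula: v_p(n!) = Σ_{k ≥ 1} ⌊n / p^k⌋. For p = 47, n = 815, the terms are:
  ⌊815/47^1⌋ = ⌊815/47⌋ = 17
(the next term ⌊815/47^2⌋ = 0, terminating the sum). Summing: v_47(815!) = 17 = 17.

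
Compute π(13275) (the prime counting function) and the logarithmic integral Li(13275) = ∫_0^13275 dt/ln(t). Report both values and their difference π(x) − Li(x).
π(13275) = 1577;  Li(13275) ≈ 1596.11;  π(x) − Li(x) ≈ -19.11.

Direct count of primes ≤ 13275 gives π(13275) = 1577. Numerical evaluation of the logarithmic integral gives Li(13275) ≈ 1596.11. The difference π(x) − Li(x) ≈ -19.11 is typically negative for small/moderate x (Li(x) overestimates), though Littlewood's theorem shows this sign changes infinitely often.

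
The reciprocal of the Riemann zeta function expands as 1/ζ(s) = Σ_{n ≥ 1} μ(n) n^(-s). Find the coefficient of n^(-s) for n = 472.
μ(472) = 0

Factor n = 472 = 2^3 · 59. μ(n) = 0 if any exponent ≥ 2 (not squarefree); otherwise μ(n) = (−1)^{ω(n)} where ω(n) is the number of distinct prime factors. Applying: μ(472) = 0.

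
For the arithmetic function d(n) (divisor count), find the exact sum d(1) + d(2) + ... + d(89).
Σ_{n ≤ 89} d(n) = 413

Compute d(n) for each 1 ≤ n ≤ 89: d(1) = 1, d(2) = 2, d(3) = 2, d(4) = 3, d(5) = 2, d(6) = 4, d(7) = 2, d(8) = 4, d(9) = 3, d(10) = 4, d(11) = 2, d(12) = 6, d(13) = 2, d(14) = 4, d(15) = 4, d(16) = 5, d(17) = 2, d(18) = 6, d(19) = 2, d(20) = 6, d(21) = 4, d(22) = 4, d(23) = 2, d(24) = 8, d(25) = 3, d(26) = 4, d(27) = 4, d(28) = 6, d(29) = 2, d(30) = 8, d(31) = 2, d(32) = 6, d(33) = 4, d(34) = 4, d(35) = 4, d(36) = 9, d(37) = 2, d(38) = 4, d(39) = 4, d(40) = 8, d(41) = 2, d(42) = 8, d(43) = 2, d(44) = 6, d(45) = 6, d(46) = 4, d(47) = 2, d(48) = 10, d(49) = 3, d(50) = 6, d(51) = 4, d(52) = 6, d(53) = 2, d(54) = 8, d(55) = 4, d(56) = 8, d(57) = 4, d(58) = 4, d(59) = 2, d(60) = 12, d(61) = 2, d(62) = 4, d(63) = 6, d(64) = 7, d(65) = 4, d(66) = 8, d(67) = 2, d(68) = 6, d(69) = 4, d(70) = 8, d(71) = 2, d(72) = 12, d(73) = 2, d(74) = 4, d(75) = 6, d(76) = 6, d(77) = 4, d(78) = 8, d(79) = 2, d(80) = 10, d(81) = 5, d(82) = 4, d(83) = 2, d(84) = 12, d(85) = 4, d(86) = 4, d(87) = 4, d(88) = 8, d(89) = 2. Summing all 89 values: 413. (Dirichlet's divisor formula: Σ_{n ≤ x} d(n) = x ln(x) + (2γ − 1) x + O(√x). For x = 89, the asymptotic estimate is ≈ 413.23.)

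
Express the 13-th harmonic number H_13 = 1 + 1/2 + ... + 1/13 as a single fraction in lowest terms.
H_13 = 1145993/360360

Direct summation: H_13 = 1 + 1/2 + ... + 1/13. The least common denominator is lcm(1, ..., 13) = 360360; over this denominator the numerator is 360360 + 180180 + 120120 + 90090 + 72072 + 60060 + 51480 + 45045 + 40040 + 36036 + 32760 + 30030 + 27720 = 1145993, so H_13 = 1145993/360360 (already in lowest terms) ≈ 3.18013. (The PNT-adjacent estimate ln(13) + γ ≈ 3.14217 matches within O(1/n).)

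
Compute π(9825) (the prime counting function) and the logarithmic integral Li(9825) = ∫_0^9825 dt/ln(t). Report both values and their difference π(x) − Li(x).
π(9825) = 1211;  Li(9825) ≈ 1227.12;  π(x) − Li(x) ≈ -16.12.

Direct count of primes ≤ 9825 gives π(9825) = 1211. Numerical evaluation of the logarithmic integral gives Li(9825) ≈ 1227.12. The difference π(x) − Li(x) ≈ -16.12 is typically negative for small/moderate x (Li(x) overestimates), though Littlewood's theorem shows this sign changes infinitely often.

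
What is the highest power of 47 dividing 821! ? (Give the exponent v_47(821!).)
v_47(821!) = 17

Legendre's formula: v_p(n!) = Σ_{k ≥ 1} ⌊n / p^k⌋. For p = 47, n = 821, the terms are:
  ⌊821/47^1⌋ = ⌊821/47⌋ = 17
(the next term ⌊821/47^2⌋ = 0, terminating the sum). Summing: v_47(821!) = 17 = 17.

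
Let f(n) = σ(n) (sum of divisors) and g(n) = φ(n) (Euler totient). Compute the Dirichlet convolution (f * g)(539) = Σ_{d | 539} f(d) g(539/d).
(σ * φ)(539) = 3234

Divisors of 539: [1, 7, 11, 49, 77, 539]. For each d | 539:
  d = 1: σ(1) · φ(539/1) = 1 · 420 = 420
  d = 7: σ(7) · φ(539/7) = 8 · 60 = 480
  d = 11: σ(11) · φ(539/11) = 12 · 42 = 504
  d = 49: σ(49) · φ(539/49) = 57 · 10 = 570
  d = 77: σ(77) · φ(539/77) = 96 · 6 = 576
  d = 539: σ(539) · φ(539/539) = 684 · 1 = 684
Summing: (σ * φ)(539) = 420 + 480 + 504 + 570 + 576 + 684 = 3234.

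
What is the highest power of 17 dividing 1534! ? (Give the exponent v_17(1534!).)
v_17(1534!) = 95

Legendre's formula: v_p(n!) = Σ_{k ≥ 1} ⌊n / p^k⌋. For p = 17, n = 1534, the terms are:
  ⌊1534/17^1⌋ = ⌊1534/17⌋ = 90
  ⌊1534/17^2⌋ = ⌊1534/289⌋ = 5
(the next term ⌊1534/17^3⌋ = 0, terminating the sum). Summing: v_17(1534!) = 90 + 5 = 95.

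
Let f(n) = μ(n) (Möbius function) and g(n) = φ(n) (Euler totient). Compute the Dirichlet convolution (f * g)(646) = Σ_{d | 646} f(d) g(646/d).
(μ * φ)(646) = 0

Divisors of 646: [1, 2, 17, 19, 34, 38, 323, 646]. For each d | 646:
  d = 1: μ(1) · φ(646/1) = 1 · 288 = 288
  d = 2: μ(2) · φ(646/2) = -1 · 288 = -288
  d = 17: μ(17) · φ(646/17) = -1 · 18 = -18
  d = 19: μ(19) · φ(646/19) = -1 · 16 = -16
  d = 34: μ(34) · φ(646/34) = 1 · 18 = 18
  d = 38: μ(38) · φ(646/38) = 1 · 16 = 16
  d = 323: μ(323) · φ(646/323) = 1 · 1 = 1
  d = 646: μ(646) · φ(646/646) = -1 · 1 = -1
Summing: (μ * φ)(646) = 288 + -288 + -18 + -16 + 18 + 16 + 1 + -1 = 0.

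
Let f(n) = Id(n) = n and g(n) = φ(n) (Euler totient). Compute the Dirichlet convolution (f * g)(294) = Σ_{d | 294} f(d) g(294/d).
(Id * φ)(294) = 1995

Divisors of 294: [1, 2, 3, 6, 7, 14, 21, 42, 49, 98, 147, 294]. For each d | 294:
  d = 1: Id(1) · φ(294/1) = 1 · 84 = 84
  d = 2: Id(2) · φ(294/2) = 2 · 84 = 168
  d = 3: Id(3) · φ(294/3) = 3 · 42 = 126
  d = 6: Id(6) · φ(294/6) = 6 · 42 = 252
  d = 7: Id(7) · φ(294/7) = 7 · 12 = 84
  d = 14: Id(14) · φ(294/14) = 14 · 12 = 168
  d = 21: Id(21) · φ(294/21) = 21 · 6 = 126
  d = 42: Id(42) · φ(294/42) = 42 · 6 = 252
  d = 49: Id(49) · φ(294/49) = 49 · 2 = 98
  d = 98: Id(98) · φ(294/98) = 98 · 2 = 196
  d = 147: Id(147) · φ(294/147) = 147 · 1 = 147
  d = 294: Id(294) · φ(294/294) = 294 · 1 = 294
Summing: (Id * φ)(294) = 84 + 168 + 126 + 252 + 84 + 168 + 126 + 252 + 98 + 196 + 147 + 294 = 1995.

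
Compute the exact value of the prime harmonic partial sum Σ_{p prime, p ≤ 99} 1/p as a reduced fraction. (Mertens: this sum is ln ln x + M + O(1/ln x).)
Σ 1/p = 4156517583588203716343221884611037839/2305567963945518424753102147331756070

π(99) = 25, so the primes ≤ 99 are [2, 3, 5, 7, 11, 13, 17, 19, 23, 29, 31, 37, 41, 43, 47, 53, 59, 61, 67, 71, 73, 79, 83, 89, 97]. Summing 1/p over these primes: 4156517583588203716343221884611037839/2305567963945518424753102147331756070 ≈ 1.8028. Mertens estimate ln ln(99) + 0.2615 ≈ 1.7865.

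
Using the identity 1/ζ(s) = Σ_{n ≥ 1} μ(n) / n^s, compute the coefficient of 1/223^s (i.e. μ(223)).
μ(223) = -1

Factor n = 223 = 223. μ(n) = 0 if any exponent ≥ 2 (not squarefree); otherwise μ(n) = (−1)^{ω(n)} where ω(n) is the number of distinct prime factors. Applying: μ(223) = -1.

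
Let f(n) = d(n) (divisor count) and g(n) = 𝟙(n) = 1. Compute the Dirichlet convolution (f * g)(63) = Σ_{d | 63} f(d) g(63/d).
(d * 𝟙)(63) = 18

Divisors of 63: [1, 3, 7, 9, 21, 63]. For each d | 63:
  d = 1: d(1) · 𝟙(63/1) = 1 · 1 = 1
  d = 3: d(3) · 𝟙(63/3) = 2 · 1 = 2
  d = 7: d(7) · 𝟙(63/7) = 2 · 1 = 2
  d = 9: d(9) · 𝟙(63/9) = 3 · 1 = 3
  d = 21: d(21) · 𝟙(63/21) = 4 · 1 = 4
  d = 63: d(63) · 𝟙(63/63) = 6 · 1 = 6
Summing: (d * 𝟙)(63) = 1 + 2 + 2 + 3 + 4 + 6 = 18.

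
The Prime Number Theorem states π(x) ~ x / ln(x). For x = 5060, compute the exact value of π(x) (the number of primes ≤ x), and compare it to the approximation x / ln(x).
π(5060) = 677;  x/ln(x) ≈ 593.26;  relative error ≈ 12.37%.

Directly count primes up to 5060: π(5060) = 677. The PNT approximation gives 5060/ln(5060) ≈ 5060/8.52912 ≈ 593.26. Relative error (π(x) − x/ln(x)) / π(x) ≈ 12.37%; the approximation is known to undercount slightly (Li(x) is a better estimate).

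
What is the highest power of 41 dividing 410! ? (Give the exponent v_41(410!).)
v_41(410!) = 10

Legendre's formula: v_p(n!) = Σ_{k ≥ 1} ⌊n / p^k⌋. For p = 41, n = 410, the terms are:
  ⌊410/41^1⌋ = ⌊410/41⌋ = 10
(the next term ⌊410/41^2⌋ = 0, terminating the sum). Summing: v_41(410!) = 10 = 10.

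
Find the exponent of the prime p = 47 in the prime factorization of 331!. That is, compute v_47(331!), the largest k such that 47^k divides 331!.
v_47(331!) = 7

Legendre's formula: v_p(n!) = Σ_{k ≥ 1} ⌊n / p^k⌋. For p = 47, n = 331, the terms are:
  ⌊331/47^1⌋ = ⌊331/47⌋ = 7
(the next term ⌊331/47^2⌋ = 0, terminating the sum). Summing: v_47(331!) = 7 = 7.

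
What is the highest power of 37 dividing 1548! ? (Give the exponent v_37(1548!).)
v_37(1548!) = 42

Legendre's formula: v_p(n!) = Σ_{k ≥ 1} ⌊n / p^k⌋. For p = 37, n = 1548, the terms are:
  ⌊1548/37^1⌋ = ⌊1548/37⌋ = 41
  ⌊1548/37^2⌋ = ⌊1548/1369⌋ = 1
(the next term ⌊1548/37^3⌋ = 0, terminating the sum). Summing: v_37(1548!) = 41 + 1 = 42.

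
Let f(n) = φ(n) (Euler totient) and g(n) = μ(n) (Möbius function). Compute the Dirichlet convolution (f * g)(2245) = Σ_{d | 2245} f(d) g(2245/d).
(φ * μ)(2245) = 1341

Divisors of 2245: [1, 5, 449, 2245]. For each d | 2245:
  d = 1: φ(1) · μ(2245/1) = 1 · 1 = 1
  d = 5: φ(5) · μ(2245/5) = 4 · -1 = -4
  d = 449: φ(449) · μ(2245/449) = 448 · -1 = -448
  d = 2245: φ(2245) · μ(2245/2245) = 1792 · 1 = 1792
Summing: (φ * μ)(2245) = 1 + -4 + -448 + 1792 = 1341.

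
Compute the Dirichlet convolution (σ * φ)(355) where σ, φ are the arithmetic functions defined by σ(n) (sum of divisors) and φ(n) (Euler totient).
(σ * φ)(355) = 1420

Divisors of 355: [1, 5, 71, 355]. For each d | 355:
  d = 1: σ(1) · φ(355/1) = 1 · 280 = 280
  d = 5: σ(5) · φ(355/5) = 6 · 70 = 420
  d = 71: σ(71) · φ(355/71) = 72 · 4 = 288
  d = 355: σ(355) · φ(355/355) = 432 · 1 = 432
Summing: (σ * φ)(355) = 280 + 420 + 288 + 432 = 1420.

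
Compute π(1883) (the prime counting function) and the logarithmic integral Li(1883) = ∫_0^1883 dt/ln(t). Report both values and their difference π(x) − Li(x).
π(1883) = 289;  Li(1883) ≈ 299.36;  π(x) − Li(x) ≈ -10.36.

Direct count of primes ≤ 1883 gives π(1883) = 289. Numerical evaluation of the logarithmic integral gives Li(1883) ≈ 299.36. The difference π(x) − Li(x) ≈ -10.36 is typically negative for small/moderate x (Li(x) overestimates), though Littlewood's theorem shows this sign changes infinitely often.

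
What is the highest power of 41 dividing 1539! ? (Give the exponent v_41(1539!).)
v_41(1539!) = 37

Legendre's formula: v_p(n!) = Σ_{k ≥ 1} ⌊n / p^k⌋. For p = 41, n = 1539, the terms are:
  ⌊1539/41^1⌋ = ⌊1539/41⌋ = 37
(the next term ⌊1539/41^2⌋ = 0, terminating the sum). Summing: v_41(1539!) = 37 = 37.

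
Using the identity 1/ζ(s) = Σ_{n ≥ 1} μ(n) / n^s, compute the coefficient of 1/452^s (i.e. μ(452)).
μ(452) = 0

Factor n = 452 = 2^2 · 113. μ(n) = 0 if any exponent ≥ 2 (not squarefree); otherwise μ(n) = (−1)^{ω(n)} where ω(n) is the number of distinct prime factors. Applying: μ(452) = 0.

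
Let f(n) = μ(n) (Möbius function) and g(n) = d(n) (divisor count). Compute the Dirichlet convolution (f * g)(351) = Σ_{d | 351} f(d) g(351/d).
(μ * d)(351) = 1

Divisors of 351: [1, 3, 9, 13, 27, 39, 117, 351]. For each d | 351:
  d = 1: μ(1) · d(351/1) = 1 · 8 = 8
  d = 3: μ(3) · d(351/3) = -1 · 6 = -6
  d = 9: μ(9) · d(351/9) = 0 · 4 = 0
  d = 13: μ(13) · d(351/13) = -1 · 4 = -4
  d = 27: μ(27) · d(351/27) = 0 · 2 = 0
  d = 39: μ(39) · d(351/39) = 1 · 3 = 3
  d = 117: μ(117) · d(351/117) = 0 · 2 = 0
  d = 351: μ(351) · d(351/351) = 0 · 1 = 0
Summing: (μ * d)(351) = 8 + -6 + 0 + -4 + 0 + 3 + 0 + 0 = 1.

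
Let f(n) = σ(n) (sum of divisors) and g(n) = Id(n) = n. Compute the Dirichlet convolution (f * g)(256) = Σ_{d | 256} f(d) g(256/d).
(σ * Id)(256) = 4097

Divisors of 256: [1, 2, 4, 8, 16, 32, 64, 128, 256]. For each d | 256:
  d = 1: σ(1) · Id(256/1) = 1 · 256 = 256
  d = 2: σ(2) · Id(256/2) = 3 · 128 = 384
  d = 4: σ(4) · Id(256/4) = 7 · 64 = 448
  d = 8: σ(8) · Id(256/8) = 15 · 32 = 480
  d = 16: σ(16) · Id(256/16) = 31 · 16 = 496
  d = 32: σ(32) · Id(256/32) = 63 · 8 = 504
  d = 64: σ(64) · Id(256/64) = 127 · 4 = 508
  d = 128: σ(128) · Id(256/128) = 255 · 2 = 510
  d = 256: σ(256) · Id(256/256) = 511 · 1 = 511
Summing: (σ * Id)(256) = 256 + 384 + 448 + 480 + 496 + 504 + 508 + 510 + 511 = 4097.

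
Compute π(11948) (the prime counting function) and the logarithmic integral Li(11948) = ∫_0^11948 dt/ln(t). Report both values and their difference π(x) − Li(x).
π(11948) = 1432;  Li(11948) ≈ 1455.56;  π(x) − Li(x) ≈ -23.56.

Direct count of primes ≤ 11948 gives π(11948) = 1432. Numerical evaluation of the logarithmic integral gives Li(11948) ≈ 1455.56. The difference π(x) − Li(x) ≈ -23.56 is typically negative for small/moderate x (Li(x) overestimates), though Littlewood's theorem shows this sign changes infinitely often.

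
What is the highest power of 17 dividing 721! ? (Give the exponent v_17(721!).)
v_17(721!) = 44

Legendre's formula: v_p(n!) = Σ_{k ≥ 1} ⌊n / p^k⌋. For p = 17, n = 721, the terms are:
  ⌊721/17^1⌋ = ⌊721/17⌋ = 42
  ⌊721/17^2⌋ = ⌊721/289⌋ = 2
(the next term ⌊721/17^3⌋ = 0, terminating the sum). Summing: v_17(721!) = 42 + 2 = 44.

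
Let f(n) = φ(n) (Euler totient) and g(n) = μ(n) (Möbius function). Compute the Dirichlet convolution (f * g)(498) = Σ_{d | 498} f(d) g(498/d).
(φ * μ)(498) = 0

Divisors of 498: [1, 2, 3, 6, 83, 166, 249, 498]. For each d | 498:
  d = 1: φ(1) · μ(498/1) = 1 · -1 = -1
  d = 2: φ(2) · μ(498/2) = 1 · 1 = 1
  d = 3: φ(3) · μ(498/3) = 2 · 1 = 2
  d = 6: φ(6) · μ(498/6) = 2 · -1 = -2
  d = 83: φ(83) · μ(498/83) = 82 · 1 = 82
  d = 166: φ(166) · μ(498/166) = 82 · -1 = -82
  d = 249: φ(249) · μ(498/249) = 164 · -1 = -164
  d = 498: φ(498) · μ(498/498) = 164 · 1 = 164
Summing: (φ * μ)(498) = -1 + 1 + 2 + -2 + 82 + -82 + -164 + 164 = 0.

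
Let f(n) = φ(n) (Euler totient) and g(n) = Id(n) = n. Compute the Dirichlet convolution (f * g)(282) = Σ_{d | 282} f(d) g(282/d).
(φ * Id)(282) = 1395

Divisors of 282: [1, 2, 3, 6, 47, 94, 141, 282]. For each d | 282:
  d = 1: φ(1) · Id(282/1) = 1 · 282 = 282
  d = 2: φ(2) · Id(282/2) = 1 · 141 = 141
  d = 3: φ(3) · Id(282/3) = 2 · 94 = 188
  d = 6: φ(6) · Id(282/6) = 2 · 47 = 94
  d = 47: φ(47) · Id(282/47) = 46 · 6 = 276
  d = 94: φ(94) · Id(282/94) = 46 · 3 = 138
  d = 141: φ(141) · Id(282/141) = 92 · 2 = 184
  d = 282: φ(282) · Id(282/282) = 92 · 1 = 92
Summing: (φ * Id)(282) = 282 + 141 + 188 + 94 + 276 + 138 + 184 + 92 = 1395.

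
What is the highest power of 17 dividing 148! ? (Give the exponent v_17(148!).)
v_17(148!) = 8

Legendre's formula: v_p(n!) = Σ_{k ≥ 1} ⌊n / p^k⌋. For p = 17, n = 148, the terms are:
  ⌊148/17^1⌋ = ⌊148/17⌋ = 8
(the next term ⌊148/17^2⌋ = 0, terminating the sum). Summing: v_17(148!) = 8 = 8.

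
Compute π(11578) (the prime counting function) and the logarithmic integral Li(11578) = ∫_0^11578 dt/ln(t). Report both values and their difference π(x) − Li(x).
π(11578) = 1392;  Li(11578) ≈ 1416.09;  π(x) − Li(x) ≈ -24.09.

Direct count of primes ≤ 11578 gives π(11578) = 1392. Numerical evaluation of the logarithmic integral gives Li(11578) ≈ 1416.09. The difference π(x) − Li(x) ≈ -24.09 is typically negative for small/moderate x (Li(x) overestimates), though Littlewood's theorem shows this sign changes infinitely often.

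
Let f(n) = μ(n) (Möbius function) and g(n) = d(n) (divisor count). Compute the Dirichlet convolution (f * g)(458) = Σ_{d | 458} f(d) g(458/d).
(μ * d)(458) = 1

Divisors of 458: [1, 2, 229, 458]. For each d | 458:
  d = 1: μ(1) · d(458/1) = 1 · 4 = 4
  d = 2: μ(2) · d(458/2) = -1 · 2 = -2
  d = 229: μ(229) · d(458/229) = -1 · 2 = -2
  d = 458: μ(458) · d(458/458) = 1 · 1 = 1
Summing: (μ * d)(458) = 4 + -2 + -2 + 1 = 1.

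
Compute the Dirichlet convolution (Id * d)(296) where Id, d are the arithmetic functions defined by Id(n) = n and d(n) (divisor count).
(Id * d)(296) = 1014

Divisors of 296: [1, 2, 4, 8, 37, 74, 148, 296]. For each d | 296:
  d = 1: Id(1) · d(296/1) = 1 · 8 = 8
  d = 2: Id(2) · d(296/2) = 2 · 6 = 12
  d = 4: Id(4) · d(296/4) = 4 · 4 = 16
  d = 8: Id(8) · d(296/8) = 8 · 2 = 16
  d = 37: Id(37) · d(296/37) = 37 · 4 = 148
  d = 74: Id(74) · d(296/74) = 74 · 3 = 222
  d = 148: Id(148) · d(296/148) = 148 · 2 = 296
  d = 296: Id(296) · d(296/296) = 296 · 1 = 296
Summing: (Id * d)(296) = 8 + 12 + 16 + 16 + 148 + 222 + 296 + 296 = 1014.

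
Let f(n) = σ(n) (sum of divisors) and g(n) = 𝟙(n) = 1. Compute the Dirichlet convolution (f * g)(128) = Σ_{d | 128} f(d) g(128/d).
(σ * 𝟙)(128) = 502

Divisors of 128: [1, 2, 4, 8, 16, 32, 64, 128]. For each d | 128:
  d = 1: σ(1) · 𝟙(128/1) = 1 · 1 = 1
  d = 2: σ(2) · 𝟙(128/2) = 3 · 1 = 3
  d = 4: σ(4) · 𝟙(128/4) = 7 · 1 = 7
  d = 8: σ(8) · 𝟙(128/8) = 15 · 1 = 15
  d = 16: σ(16) · 𝟙(128/16) = 31 · 1 = 31
  d = 32: σ(32) · 𝟙(128/32) = 63 · 1 = 63
  d = 64: σ(64) · 𝟙(128/64) = 127 · 1 = 127
  d = 128: σ(128) · 𝟙(128/128) = 255 · 1 = 255
Summing: (σ * 𝟙)(128) = 1 + 3 + 7 + 15 + 31 + 63 + 127 + 255 = 502.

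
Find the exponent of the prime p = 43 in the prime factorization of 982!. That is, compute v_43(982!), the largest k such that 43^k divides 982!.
v_43(982!) = 22

Legendre's formula: v_p(n!) = Σ_{k ≥ 1} ⌊n / p^k⌋. For p = 43, n = 982, the terms are:
  ⌊982/43^1⌋ = ⌊982/43⌋ = 22
(the next term ⌊982/43^2⌋ = 0, terminating the sum). Summing: v_43(982!) = 22 = 22.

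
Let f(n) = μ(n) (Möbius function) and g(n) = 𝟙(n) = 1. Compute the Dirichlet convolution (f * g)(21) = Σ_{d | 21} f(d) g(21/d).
(μ * 𝟙)(21) = 0

Divisors of 21: [1, 3, 7, 21]. For each d | 21:
  d = 1: μ(1) · 𝟙(21/1) = 1 · 1 = 1
  d = 3: μ(3) · 𝟙(21/3) = -1 · 1 = -1
  d = 7: μ(7) · 𝟙(21/7) = -1 · 1 = -1
  d = 21: μ(21) · 𝟙(21/21) = 1 · 1 = 1
Summing: (μ * 𝟙)(21) = 1 + -1 + -1 + 1 = 0.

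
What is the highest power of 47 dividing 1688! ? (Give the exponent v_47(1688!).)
v_47(1688!) = 35

Legendre's formula: v_p(n!) = Σ_{k ≥ 1} ⌊n / p^k⌋. For p = 47, n = 1688, the terms are:
  ⌊1688/47^1⌋ = ⌊1688/47⌋ = 35
(the next term ⌊1688/47^2⌋ = 0, terminating the sum). Summing: v_47(1688!) = 35 = 35.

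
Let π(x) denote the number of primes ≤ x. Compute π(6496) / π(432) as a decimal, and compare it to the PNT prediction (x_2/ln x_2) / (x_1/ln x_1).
π(6496)/π(432) = 842/83 ≈ 10.1446;  PNT prediction ≈ 10.3943.

π(432) = 83 and π(6496) = 842, so π(6496)/π(432) ≈ 10.1446. The PNT-predicted ratio is (6496/ln(6496)) / (432/ln(432)) ≈ 10.3943. The two agree to within a few percent, as expected.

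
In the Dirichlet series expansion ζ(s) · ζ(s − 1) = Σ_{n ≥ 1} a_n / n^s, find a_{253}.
σ(253) = 288

In the product (Σ m^0/m^s)(Σ k / k^s) = Σ (Σ_{d | n} d) / n^s, the coefficient of 1/n^s is σ(n) = Σ_{d | n} d. For n = 253, divisors are [1, 11, 23, 253]; summing: σ(253) = 288.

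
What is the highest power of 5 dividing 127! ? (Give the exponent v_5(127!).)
v_5(127!) = 31

Legendre's formula: v_p(n!) = Σ_{k ≥ 1} ⌊n / p^k⌋. For p = 5, n = 127, the terms are:
  ⌊127/5^1⌋ = ⌊127/5⌋ = 25
  ⌊127/5^2⌋ = ⌊127/25⌋ = 5
  ⌊127/5^3⌋ = ⌊127/125⌋ = 1
(the next term ⌊127/5^4⌋ = 0, terminating the sum). Summing: v_5(127!) = 25 + 5 + 1 = 31.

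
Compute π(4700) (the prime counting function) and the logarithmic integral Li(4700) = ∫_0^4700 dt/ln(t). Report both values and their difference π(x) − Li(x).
π(4700) = 634;  Li(4700) ≈ 648.93;  π(x) − Li(x) ≈ -14.93.

Direct count of primes ≤ 4700 gives π(4700) = 634. Numerical evaluation of the logarithmic integral gives Li(4700) ≈ 648.93. The difference π(x) − Li(x) ≈ -14.93 is typically negative for small/moderate x (Li(x) overestimates), though Littlewood's theorem shows this sign changes infinitely often.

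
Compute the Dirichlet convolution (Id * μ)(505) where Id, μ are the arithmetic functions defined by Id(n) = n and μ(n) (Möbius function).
(Id * μ)(505) = 400

Divisors of 505: [1, 5, 101, 505]. For each d | 505:
  d = 1: Id(1) · μ(505/1) = 1 · 1 = 1
  d = 5: Id(5) · μ(505/5) = 5 · -1 = -5
  d = 101: Id(101) · μ(505/101) = 101 · -1 = -101
  d = 505: Id(505) · μ(505/505) = 505 · 1 = 505
Summing: (Id * μ)(505) = 1 + -5 + -101 + 505 = 400.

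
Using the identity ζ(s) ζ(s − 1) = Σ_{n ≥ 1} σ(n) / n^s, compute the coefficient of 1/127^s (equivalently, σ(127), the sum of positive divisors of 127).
σ(127) = 128

In the product (Σ m^0/m^s)(Σ k / k^s) = Σ (Σ_{d | n} d) / n^s, the coefficient of 1/n^s is σ(n) = Σ_{d | n} d. For n = 127, divisors are [1, 127]; summing: σ(127) = 128.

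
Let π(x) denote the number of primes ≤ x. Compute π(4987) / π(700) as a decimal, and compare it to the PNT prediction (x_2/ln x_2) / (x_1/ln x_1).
π(4987)/π(700) = 667/125 ≈ 5.3360;  PNT prediction ≈ 5.4814.

π(700) = 125 and π(4987) = 667, so π(4987)/π(700) ≈ 5.3360. The PNT-predicted ratio is (4987/ln(4987)) / (700/ln(700)) ≈ 5.4814. The two agree to within a few percent, as expected.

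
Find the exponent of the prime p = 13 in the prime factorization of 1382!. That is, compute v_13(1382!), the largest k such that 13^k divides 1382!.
v_13(1382!) = 114

Legendre's formula: v_p(n!) = Σ_{k ≥ 1} ⌊n / p^k⌋. For p = 13, n = 1382, the terms are:
  ⌊1382/13^1⌋ = ⌊1382/13⌋ = 106
  ⌊1382/13^2⌋ = ⌊1382/169⌋ = 8
(the next term ⌊1382/13^3⌋ = 0, terminating the sum). Summing: v_13(1382!) = 106 + 8 = 114.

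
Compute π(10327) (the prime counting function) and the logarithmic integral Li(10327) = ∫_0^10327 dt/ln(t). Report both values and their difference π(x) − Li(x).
π(10327) = 1266;  Li(10327) ≈ 1281.58;  π(x) − Li(x) ≈ -15.58.

Direct count of primes ≤ 10327 gives π(10327) = 1266. Numerical evaluation of the logarithmic integral gives Li(10327) ≈ 1281.58. The difference π(x) − Li(x) ≈ -15.58 is typically negative for small/moderate x (Li(x) overestimates), though Littlewood's theorem shows this sign changes infinitely often.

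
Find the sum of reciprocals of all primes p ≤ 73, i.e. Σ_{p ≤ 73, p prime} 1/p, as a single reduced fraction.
Σ 1/p = 71544353681891529224514036059/40729680599249024150621323470

π(73) = 21, so the primes ≤ 73 are [2, 3, 5, 7, 11, 13, 17, 19, 23, 29, 31, 37, 41, 43, 47, 53, 59, 61, 67, 71, 73]. Summing 1/p over these primes: 71544353681891529224514036059/40729680599249024150621323470 ≈ 1.7566. Mertens estimate ln ln(73) + 0.2615 ≈ 1.7179.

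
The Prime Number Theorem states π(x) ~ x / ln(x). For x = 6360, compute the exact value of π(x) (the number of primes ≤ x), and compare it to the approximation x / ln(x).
π(6360) = 828;  x/ln(x) ≈ 726.21;  relative error ≈ 12.29%.

Directly count primes up to 6360: π(6360) = 828. The PNT approximation gives 6360/ln(6360) ≈ 6360/8.75778 ≈ 726.21. Relative error (π(x) − x/ln(x)) / π(x) ≈ 12.29%; the approximation is known to undercount slightly (Li(x) is a better estimate).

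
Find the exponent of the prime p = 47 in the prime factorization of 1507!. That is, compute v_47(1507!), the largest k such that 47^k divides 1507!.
v_47(1507!) = 32

Legendre's formula: v_p(n!) = Σ_{k ≥ 1} ⌊n / p^k⌋. For p = 47, n = 1507, the terms are:
  ⌊1507/47^1⌋ = ⌊1507/47⌋ = 32
(the next term ⌊1507/47^2⌋ = 0, terminating the sum). Summing: v_47(1507!) = 32 = 32.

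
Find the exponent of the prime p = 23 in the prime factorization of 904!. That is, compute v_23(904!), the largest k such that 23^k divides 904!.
v_23(904!) = 40

Legendre's formula: v_p(n!) = Σ_{k ≥ 1} ⌊n / p^k⌋. For p = 23, n = 904, the terms are:
  ⌊904/23^1⌋ = ⌊904/23⌋ = 39
  ⌊904/23^2⌋ = ⌊904/529⌋ = 1
(the next term ⌊904/23^3⌋ = 0, terminating the sum). Summing: v_23(904!) = 39 + 1 = 40.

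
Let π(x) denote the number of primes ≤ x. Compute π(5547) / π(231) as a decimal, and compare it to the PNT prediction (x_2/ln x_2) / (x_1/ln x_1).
π(5547)/π(231) = 732/50 ≈ 14.6400;  PNT prediction ≈ 15.1593.

π(231) = 50 and π(5547) = 732, so π(5547)/π(231) ≈ 14.6400. The PNT-predicted ratio is (5547/ln(5547)) / (231/ln(231)) ≈ 15.1593. The two agree to within a few percent, as expected.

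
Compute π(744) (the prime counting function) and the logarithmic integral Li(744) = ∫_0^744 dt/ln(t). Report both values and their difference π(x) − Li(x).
π(744) = 132;  Li(744) ≈ 139.77;  π(x) − Li(x) ≈ -7.77.

Direct count of primes ≤ 744 gives π(744) = 132. Numerical evaluation of the logarithmic integral gives Li(744) ≈ 139.77. The difference π(x) − Li(x) ≈ -7.77 is typically negative for small/moderate x (Li(x) overestimates), though Littlewood's theorem shows this sign changes infinitely often.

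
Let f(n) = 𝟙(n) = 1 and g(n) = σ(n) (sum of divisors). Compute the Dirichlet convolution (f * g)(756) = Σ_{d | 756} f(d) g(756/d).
(𝟙 * σ)(756) = 5742

Divisors of 756: [1, 2, 3, 4, 6, 7, 9, 12, 14, 18, 21, 27, 28, 36, 42, 54, 63, 84, 108, 126, 189, 252, 378, 756]. For each d | 756:
  d = 1: 𝟙(1) · σ(756/1) = 1 · 2240 = 2240
  d = 2: 𝟙(2) · σ(756/2) = 1 · 960 = 960
  d = 3: 𝟙(3) · σ(756/3) = 1 · 728 = 728
  d = 4: 𝟙(4) · σ(756/4) = 1 · 320 = 320
  d = 6: 𝟙(6) · σ(756/6) = 1 · 312 = 312
  d = 7: 𝟙(7) · σ(756/7) = 1 · 280 = 280
  d = 9: 𝟙(9) · σ(756/9) = 1 · 224 = 224
  d = 12: 𝟙(12) · σ(756/12) = 1 · 104 = 104
  d = 14: 𝟙(14) · σ(756/14) = 1 · 120 = 120
  d = 18: 𝟙(18) · σ(756/18) = 1 · 96 = 96
  d = 21: 𝟙(21) · σ(756/21) = 1 · 91 = 91
  d = 27: 𝟙(27) · σ(756/27) = 1 · 56 = 56
  d = 28: 𝟙(28) · σ(756/28) = 1 · 40 = 40
  d = 36: 𝟙(36) · σ(756/36) = 1 · 32 = 32
  d = 42: 𝟙(42) · σ(756/42) = 1 · 39 = 39
  d = 54: 𝟙(54) · σ(756/54) = 1 · 24 = 24
  d = 63: 𝟙(63) · σ(756/63) = 1 · 28 = 28
  d = 84: 𝟙(84) · σ(756/84) = 1 · 13 = 13
  d = 108: 𝟙(108) · σ(756/108) = 1 · 8 = 8
  d = 126: 𝟙(126) · σ(756/126) = 1 · 12 = 12
  d = 189: 𝟙(189) · σ(756/189) = 1 · 7 = 7
  d = 252: 𝟙(252) · σ(756/252) = 1 · 4 = 4
  d = 378: 𝟙(378) · σ(756/378) = 1 · 3 = 3
  d = 756: 𝟙(756) · σ(756/756) = 1 · 1 = 1
Summing: (𝟙 * σ)(756) = 2240 + 960 + 728 + 320 + 312 + 280 + 224 + 104 + 120 + 96 + 91 + 56 + 40 + 32 + 39 + 24 + 28 + 13 + 8 + 12 + 7 + 4 + 3 + 1 = 5742.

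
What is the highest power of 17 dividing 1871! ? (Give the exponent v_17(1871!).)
v_17(1871!) = 116

Legendre's formula: v_p(n!) = Σ_{k ≥ 1} ⌊n / p^k⌋. For p = 17, n = 1871, the terms are:
  ⌊1871/17^1⌋ = ⌊1871/17⌋ = 110
  ⌊1871/17^2⌋ = ⌊1871/289⌋ = 6
(the next term ⌊1871/17^3⌋ = 0, terminating the sum). Summing: v_17(1871!) = 110 + 6 = 116.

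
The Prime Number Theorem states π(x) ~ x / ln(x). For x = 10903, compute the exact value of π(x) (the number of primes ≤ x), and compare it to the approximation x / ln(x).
π(10903) = 1326;  x/ln(x) ≈ 1172.77;  relative error ≈ 11.56%.

Directly count primes up to 10903: π(10903) = 1326. The PNT approximation gives 10903/ln(10903) ≈ 10903/9.29679 ≈ 1172.77. Relative error (π(x) − x/ln(x)) / π(x) ≈ 11.56%; the approximation is known to undercount slightly (Li(x) is a better estimate).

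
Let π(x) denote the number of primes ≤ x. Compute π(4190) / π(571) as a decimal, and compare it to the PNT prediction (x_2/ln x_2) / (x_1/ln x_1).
π(4190)/π(571) = 574/105 ≈ 5.4667;  PNT prediction ≈ 5.5845.

π(571) = 105 and π(4190) = 574, so π(4190)/π(571) ≈ 5.4667. The PNT-predicted ratio is (4190/ln(4190)) / (571/ln(571)) ≈ 5.5845. The two agree to within a few percent, as expected.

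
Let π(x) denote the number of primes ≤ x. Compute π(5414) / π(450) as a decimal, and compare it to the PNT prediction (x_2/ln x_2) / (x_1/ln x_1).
π(5414)/π(450) = 714/87 ≈ 8.2069;  PNT prediction ≈ 8.5499.

π(450) = 87 and π(5414) = 714, so π(5414)/π(450) ≈ 8.2069. The PNT-predicted ratio is (5414/ln(5414)) / (450/ln(450)) ≈ 8.5499. The two agree to within a few percent, as expected.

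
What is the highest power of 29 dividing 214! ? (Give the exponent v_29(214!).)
v_29(214!) = 7

Legendre's formula: v_p(n!) = Σ_{k ≥ 1} ⌊n / p^k⌋. For p = 29, n = 214, the terms are:
  ⌊214/29^1⌋ = ⌊214/29⌋ = 7
(the next term ⌊214/29^2⌋ = 0, terminating the sum). Summing: v_29(214!) = 7 = 7.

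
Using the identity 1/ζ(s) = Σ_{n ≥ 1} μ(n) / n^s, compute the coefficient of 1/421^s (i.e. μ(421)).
μ(421) = -1

Factor n = 421 = 421. μ(n) = 0 if any exponent ≥ 2 (not squarefree); otherwise μ(n) = (−1)^{ω(n)} where ω(n) is the number of distinct prime factors. Applying: μ(421) = -1.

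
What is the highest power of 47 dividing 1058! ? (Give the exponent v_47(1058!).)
v_47(1058!) = 22

Legendre's formula: v_p(n!) = Σ_{k ≥ 1} ⌊n / p^k⌋. For p = 47, n = 1058, the terms are:
  ⌊1058/47^1⌋ = ⌊1058/47⌋ = 22
(the next term ⌊1058/47^2⌋ = 0, terminating the sum). Summing: v_47(1058!) = 22 = 22.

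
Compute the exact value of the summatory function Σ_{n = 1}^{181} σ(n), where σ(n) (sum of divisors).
Σ_{n ≤ 181} σ(n) = 27002

Compute σ(n) for each 1 ≤ n ≤ 181: σ(1) = 1, σ(2) = 3, σ(3) = 4, σ(4) = 7, σ(5) = 6, σ(6) = 12, σ(7) = 8, σ(8) = 15, σ(9) = 13, σ(10) = 18, σ(11) = 12, σ(12) = 28, σ(13) = 14, σ(14) = 24, σ(15) = 24, σ(16) = 31, σ(17) = 18, σ(18) = 39, σ(19) = 20, σ(20) = 42, σ(21) = 32, σ(22) = 36, σ(23) = 24, σ(24) = 60, σ(25) = 31, σ(26) = 42, σ(27) = 40, σ(28) = 56, σ(29) = 30, σ(30) = 72, σ(31) = 32, σ(32) = 63, σ(33) = 48, σ(34) = 54, σ(35) = 48, σ(36) = 91, σ(37) = 38, σ(38) = 60, σ(39) = 56, σ(40) = 90, σ(41) = 42, σ(42) = 96, σ(43) = 44, σ(44) = 84, σ(45) = 78, σ(46) = 72, σ(47) = 48, σ(48) = 124, σ(49) = 57, σ(50) = 93, σ(51) = 72, σ(52) = 98, σ(53) = 54, σ(54) = 120, σ(55) = 72, σ(56) = 120, σ(57) = 80, σ(58) = 90, σ(59) = 60, σ(60) = 168, σ(61) = 62, σ(62) = 96, σ(63) = 104, σ(64) = 127, σ(65) = 84, σ(66) = 144, σ(67) = 68, σ(68) = 126, σ(69) = 96, σ(70) = 144, σ(71) = 72, σ(72) = 195, σ(73) = 74, σ(74) = 114, σ(75) = 124, σ(76) = 140, σ(77) = 96, σ(78) = 168, σ(79) = 80, σ(80) = 186, σ(81) = 121, σ(82) = 126, σ(83) = 84, σ(84) = 224, σ(85) = 108, σ(86) = 132, σ(87) = 120, σ(88) = 180, σ(89) = 90, σ(90) = 234, σ(91) = 112, σ(92) = 168, σ(93) = 128, σ(94) = 144, σ(95) = 120, σ(96) = 252, σ(97) = 98, σ(98) = 171, σ(99) = 156, σ(100) = 217, σ(101) = 102, σ(102) = 216, σ(103) = 104, σ(104) = 210, σ(105) = 192, σ(106) = 162, σ(107) = 108, σ(108) = 280, σ(109) = 110, σ(110) = 216, σ(111) = 152, σ(112) = 248, σ(113) = 114, σ(114) = 240, σ(115) = 144, σ(116) = 210, σ(117) = 182, σ(118) = 180, σ(119) = 144, σ(120) = 360, σ(121) = 133, σ(122) = 186, σ(123) = 168, σ(124) = 224, σ(125) = 156, σ(126) = 312, σ(127) = 128, σ(128) = 255, σ(129) = 176, σ(130) = 252, σ(131) = 132, σ(132) = 336, σ(133) = 160, σ(134) = 204, σ(135) = 240, σ(136) = 270, σ(137) = 138, σ(138) = 288, σ(139) = 140, σ(140) = 336, σ(141) = 192, σ(142) = 216, σ(143) = 168, σ(144) = 403, σ(145) = 180, σ(146) = 222, σ(147) = 228, σ(148) = 266, σ(149) = 150, σ(150) = 372, σ(151) = 152, σ(152) = 300, σ(153) = 234, σ(154) = 288, σ(155) = 192, σ(156) = 392, σ(157) = 158, σ(158) = 240, σ(159) = 216, σ(160) = 378, σ(161) = 192, σ(162) = 363, σ(163) = 164, σ(164) = 294, σ(165) = 288, σ(166) = 252, σ(167) = 168, σ(168) = 480, σ(169) = 183, σ(170) = 324, σ(171) = 260, σ(172) = 308, σ(173) = 174, σ(174) = 360, σ(175) = 248, σ(176) = 372, σ(177) = 240, σ(178) = 270, σ(179) = 180, σ(180) = 546, σ(181) = 182. Summing all 181 values: 27002. (Average order: Σ_{n ≤ x} σ(n) ~ (π²/12) x². For x = 181, (π²/12)·181² ≈ 26944.84.)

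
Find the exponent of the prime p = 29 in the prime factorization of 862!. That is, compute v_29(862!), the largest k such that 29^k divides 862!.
v_29(862!) = 30

Legendre's formula: v_p(n!) = Σ_{k ≥ 1} ⌊n / p^k⌋. For p = 29, n = 862, the terms are:
  ⌊862/29^1⌋ = ⌊862/29⌋ = 29
  ⌊862/29^2⌋ = ⌊862/841⌋ = 1
(the next term ⌊862/29^3⌋ = 0, terminating the sum). Summing: v_29(862!) = 29 + 1 = 30.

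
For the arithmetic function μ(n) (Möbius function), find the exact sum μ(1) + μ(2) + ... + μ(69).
Σ_{n ≤ 69} μ(n) = -1

Compute μ(n) for each 1 ≤ n ≤ 69: μ(1) = 1, μ(2) = -1, μ(3) = -1, μ(4) = 0, μ(5) = -1, μ(6) = 1, μ(7) = -1, μ(8) = 0, μ(9) = 0, μ(10) = 1, μ(11) = -1, μ(12) = 0, μ(13) = -1, μ(14) = 1, μ(15) = 1, μ(16) = 0, μ(17) = -1, μ(18) = 0, μ(19) = -1, μ(20) = 0, μ(21) = 1, μ(22) = 1, μ(23) = -1, μ(24) = 0, μ(25) = 0, μ(26) = 1, μ(27) = 0, μ(28) = 0, μ(29) = -1, μ(30) = -1, μ(31) = -1, μ(32) = 0, μ(33) = 1, μ(34) = 1, μ(35) = 1, μ(36) = 0, μ(37) = -1, μ(38) = 1, μ(39) = 1, μ(40) = 0, μ(41) = -1, μ(42) = -1, μ(43) = -1, μ(44) = 0, μ(45) = 0, μ(46) = 1, μ(47) = -1, μ(48) = 0, μ(49) = 0, μ(50) = 0, μ(51) = 1, μ(52) = 0, μ(53) = -1, μ(54) = 0, μ(55) = 1, μ(56) = 0, μ(57) = 1, μ(58) = 1, μ(59) = -1, μ(60) = 0, μ(61) = -1, μ(62) = 1, μ(63) = 0, μ(64) = 0, μ(65) = 1, μ(66) = -1, μ(67) = -1, μ(68) = 0, μ(69) = 1. Summing all 69 values: -1. (Mertens function M(x) = Σ_{n ≤ x} μ(n); on average M(x) should be small (PNT ⟺ M(x) = o(x)).)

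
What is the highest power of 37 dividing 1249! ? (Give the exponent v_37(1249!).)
v_37(1249!) = 33

Legendre's formula: v_p(n!) = Σ_{k ≥ 1} ⌊n / p^k⌋. For p = 37, n = 1249, the terms are:
  ⌊1249/37^1⌋ = ⌊1249/37⌋ = 33
(the next term ⌊1249/37^2⌋ = 0, terminating the sum). Summing: v_37(1249!) = 33 = 33.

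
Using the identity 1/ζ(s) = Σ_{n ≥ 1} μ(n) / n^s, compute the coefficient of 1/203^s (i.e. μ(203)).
μ(203) = 1

Factor n = 203 = 7 · 29. μ(n) = 0 if any exponent ≥ 2 (not squarefree); otherwise μ(n) = (−1)^{ω(n)} where ω(n) is the number of distinct prime factors. Applying: μ(203) = 1.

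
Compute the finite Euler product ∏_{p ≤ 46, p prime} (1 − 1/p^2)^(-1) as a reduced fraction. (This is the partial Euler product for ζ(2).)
∏ = 1688189817927745147112851/1030750286035260801024000

The primes p ≤ 46 are [2, 3, 5, 7, 11, 13, 17, 19, 23, 29, 31, 37, 41, 43]. For each prime, (1 − 1/p^2)^(-1) = p^2 / (p^2 − 1). The product is (1 − 1/2^2)^(-1), (1 − 1/3^2)^(-1), (1 − 1/5^2)^(-1), (1 − 1/7^2)^(-1), (1 − 1/11^2)^(-1), (1 − 1/13^2)^(-1), (1 − 1/17^2)^(-1), (1 − 1/19^2)^(-1), (1 − 1/23^2)^(-1), (1 − 1/29^2)^(-1), (1 − 1/31^2)^(-1), (1 − 1/37^2)^(-1), (1 − 1/41^2)^(-1), (1 − 1/43^2)^(-1) = ∏ p^2 / (p^2 − 1) = 1688189817927745147112851/1030750286035260801024000.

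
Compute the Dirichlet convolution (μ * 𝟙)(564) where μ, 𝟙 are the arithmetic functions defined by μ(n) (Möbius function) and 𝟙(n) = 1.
(μ * 𝟙)(564) = 0

Divisors of 564: [1, 2, 3, 4, 6, 12, 47, 94, 141, 188, 282, 564]. For each d | 564:
  d = 1: μ(1) · 𝟙(564/1) = 1 · 1 = 1
  d = 2: μ(2) · 𝟙(564/2) = -1 · 1 = -1
  d = 3: μ(3) · 𝟙(564/3) = -1 · 1 = -1
  d = 4: μ(4) · 𝟙(564/4) = 0 · 1 = 0
  d = 6: μ(6) · 𝟙(564/6) = 1 · 1 = 1
  d = 12: μ(12) · 𝟙(564/12) = 0 · 1 = 0
  d = 47: μ(47) · 𝟙(564/47) = -1 · 1 = -1
  d = 94: μ(94) · 𝟙(564/94) = 1 · 1 = 1
  d = 141: μ(141) · 𝟙(564/141) = 1 · 1 = 1
  d = 188: μ(188) · 𝟙(564/188) = 0 · 1 = 0
  d = 282: μ(282) · 𝟙(564/282) = -1 · 1 = -1
  d = 564: μ(564) · 𝟙(564/564) = 0 · 1 = 0
Summing: (μ * 𝟙)(564) = 1 + -1 + -1 + 0 + 1 + 0 + -1 + 1 + 1 + 0 + -1 + 0 = 0.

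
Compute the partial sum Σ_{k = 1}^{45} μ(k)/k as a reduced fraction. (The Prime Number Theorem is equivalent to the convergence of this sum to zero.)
Σ μ(k)/k = -137190436674212/6541380665835015

Values of μ(k) for 1 ≤ k ≤ 45: μ(1) = 1, μ(2) = -1, μ(3) = -1, μ(5) = -1, μ(6) = 1, μ(7) = -1, μ(10) = 1, μ(11) = -1, μ(13) = -1, μ(14) = 1, μ(15) = 1, μ(17) = -1, μ(19) = -1, μ(21) = 1, μ(22) = 1, μ(23) = -1, μ(26) = 1, μ(29) = -1, μ(30) = -1, μ(31) = -1, μ(33) = 1, μ(34) = 1, μ(35) = 1, μ(37) = -1, μ(38) = 1, μ(39) = 1, μ(41) = -1, μ(42) = -1, μ(43) = -1, with μ = 0 on non-squarefree integers. Summing μ(k)/k for k where μ(k) ≠ 0 gives -137190436674212/6541380665835015 ≈ -0.0210. (PNT ⟺ this sum → 0 as n → ∞.)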